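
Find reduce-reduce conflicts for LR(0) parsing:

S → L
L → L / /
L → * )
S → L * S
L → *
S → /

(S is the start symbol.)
Augment with S' → S and build the canonical LR(0) collection (I0 = CLOSURE({[S' → . S]}), then GOTO on every symbol after a dot until no new states appear). It has 10 states:
  I0: { [L → . * )], [L → . *], [L → . L / /], [S → . /], [S → . L * S], [S → . L], [S' → . S] }  — shift
  I1: { [L → * . )], [L → * .] }  — shift, reduce
  I2: { [S → / .] }  — reduce
  I3: { [L → L . / /], [S → L . * S], [S → L .] }  — shift, reduce
  I4: { [S' → S .] }  — accept
  I5: { [L → . * )], [L → . *], [L → . L / /], [S → . /], [S → . L * S], [S → . L], [S → L * . S] }  — shift
  I6: { [L → L / . /] }  — shift
  I7: { [L → L / / .] }  — reduce
  I8: { [S → L * S .] }  — reduce
  I9: { [L → * ) .] }  — reduce

No state contains more than one complete item.

Answer: No reduce-reduce conflicts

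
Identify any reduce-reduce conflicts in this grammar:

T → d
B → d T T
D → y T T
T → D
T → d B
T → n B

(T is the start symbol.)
Augment with T' → T and build the canonical LR(0) collection (I0 = CLOSURE({[T' → . T]}), then GOTO on every symbol after a dot until no new states appear). It has 13 states:
  I0: { [D → . y T T], [T → . D], [T → . d B], [T → . d], [T → . n B], [T' → . T] }  — shift
  I1: { [T → D .] }  — reduce
  I2: { [T' → T .] }  — accept
  I3: { [B → . d T T], [T → d . B], [T → d .] }  — shift, reduce
  I4: { [B → . d T T], [T → n . B] }  — shift
  I5: { [D → . y T T], [D → y . T T], [T → . D], [T → . d B], [T → . d], [T → . n B] }  — shift
  I6: { [D → . y T T], [D → y T . T], [T → . D], [T → . d B], [T → . d], [T → . n B] }  — shift
  I7: { [D → y T T .] }  — reduce
  I8: { [T → n B .] }  — reduce
  I9: { [B → d . T T], [D → . y T T], [T → . D], [T → . d B], [T → . d], [T → . n B] }  — shift
  I10: { [B → d T . T], [D → . y T T], [T → . D], [T → . d B], [T → . d], [T → . n B] }  — shift
  I11: { [B → d T T .] }  — reduce
  I12: { [T → d B .] }  — reduce

No state contains more than one complete item.

Answer: No reduce-reduce conflicts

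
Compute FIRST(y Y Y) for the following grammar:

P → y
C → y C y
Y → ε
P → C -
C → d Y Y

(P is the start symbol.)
To compute FIRST(y Y Y), process the symbols left to right:
Symbol y is a terminal. Add 'y' and stop.
FIRST(y Y Y) = { 'y' }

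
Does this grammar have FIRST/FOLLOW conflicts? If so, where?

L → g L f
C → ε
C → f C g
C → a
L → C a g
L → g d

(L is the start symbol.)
Yes. C → a with FOLLOW(C) on { 'a' }

A FIRST/FOLLOW conflict occurs when a non-terminal N has a nullable alternative N → β (β ⇒* ε) and another alternative N → α with FIRST(α) ∩ FOLLOW(N) ≠ ∅: on such a lookahead the parser cannot decide between expanding α and letting N vanish via β.

Nullable non-terminals: C.

C: nullable alternative(s) C → ε; FOLLOW(C) = { 'a', 'g' }
  C → ε: FIRST \ {ε} = { } — this is the only nullable alternative, skip
  C → f C g: FIRST \ {ε} = { 'f' } — disjoint from FOLLOW(C)
  C → a: FIRST \ {ε} = { 'a' } — overlaps FOLLOW(C) on { 'a' }: CONFLICT

L has no nullable alternative, so no FIRST/FOLLOW check is needed there.

So the grammar has 1 FIRST/FOLLOW conflict (marked CONFLICT above).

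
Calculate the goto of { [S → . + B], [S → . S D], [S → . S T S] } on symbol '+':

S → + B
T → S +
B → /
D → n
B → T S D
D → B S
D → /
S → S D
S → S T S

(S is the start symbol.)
{ [B → . /], [B → . T S D], [S → + . B], [S → . + B], [S → . S D], [S → . S T S], [T → . S +] }

GOTO(I, '+') = CLOSURE({ [A → αX.β] : [A → α.Xβ] ∈ I, X = '+' })

Items with dot before '+', with the dot advanced:
  [S → . + B] → [S → + . B]
Closure of the advanced items:
  [S → + . B] has the dot before B: add [B → . /], [B → . T S D]
  [B → . T S D] has the dot before T: add [T → . S +]
  [T → . S +] has the dot before S: add [S → . + B], [S → . S D], [S → . S T S]

GOTO = { [B → . /], [B → . T S D], [S → + . B], [S → . + B], [S → . S D], [S → . S T S], [T → . S +] }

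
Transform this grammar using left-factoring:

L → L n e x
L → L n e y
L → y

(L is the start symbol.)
Left-factoring transforms A → αβ₁ | αβ₂ into A → αA' and A' → β₁ | β₂
(α is the longest common prefix among the alternatives). Repeat until
no nonterminal has two alternatives with a common prefix.

Round 1: L has alternatives sharing prefix 'L n e'. Introduce L': L → L n e L'
  Add: L' → x
  Add: L' → y

No remaining common prefixes — done.

Resulting grammar:
L → L n e L'
L' → x
L' → y
L → y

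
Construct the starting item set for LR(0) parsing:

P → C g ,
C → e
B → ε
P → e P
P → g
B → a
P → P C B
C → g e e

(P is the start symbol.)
{ [C → . e], [C → . g e e], [P → . C g ,], [P → . P C B], [P → . e P], [P → . g], [P' → . P] }

First, augment the grammar with P' → P
I₀ = CLOSURE({ [P' → . P] }):
  [P' → . P] has the dot before P: add [P → . C g ,], [P → . e P], [P → . g], [P → . P C B]
  [P → . C g ,] has the dot before C: add [C → . e], [C → . g e e]
No further items can be added.

I₀ = { [C → . e], [C → . g e e], [P → . C g ,], [P → . P C B], [P → . e P], [P → . g], [P' → . P] }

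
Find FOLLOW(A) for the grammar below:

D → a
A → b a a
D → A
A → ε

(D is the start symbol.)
To compute FOLLOW(A), find every occurrence of A on a right-hand side N → α A β: add FIRST(β) \ {ε}, and if β is empty or nullable also add FOLLOW(N). Iterate to a fixed point.

In D → A: A is at the end, add FOLLOW(D)

The FOLLOW sets referred to above (computed the same way, to a fixed point):
  FOLLOW(D) = { $ }

Taking the union: FOLLOW(A) = { $ }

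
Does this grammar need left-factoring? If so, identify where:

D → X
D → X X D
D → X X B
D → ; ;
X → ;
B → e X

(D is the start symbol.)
Yes, D has productions with common prefix 'X'

Left-factoring is needed when two productions for the same non-terminal
share a common prefix on the right-hand side.

Productions for D:
  D → X
  D → X X D
  D → X X B
  D → ; ;

Found common prefix 'X' in productions for D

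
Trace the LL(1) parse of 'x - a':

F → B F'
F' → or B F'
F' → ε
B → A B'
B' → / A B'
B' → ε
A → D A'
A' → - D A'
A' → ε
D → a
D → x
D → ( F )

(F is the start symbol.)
LL(1) parsing maintains a stack (initially the start symbol over $) and the input. At each step: if the stack top is a terminal, match it against the current input token; if it is a non-terminal N, replace it with the RHS of M[N, lookahead] (the unique production whose predict set contains the lookahead).

Stack is shown with the top on the left.

Stack           Input    Action
-------------------------------
F $             x - a $  output F → B F'
B F' $          x - a $  output B → A B'
A B' F' $       x - a $  output A → D A'
D A' B' F' $    x - a $  output D → x
x A' B' F' $    x - a $  match 'x'
A' B' F' $      - a $    output A' → - D A'
- D A' B' F' $  - a $    match '-'
D A' B' F' $    a $      output D → a
a A' B' F' $    a $      match 'a'
A' B' F' $      $        output A' → ε
B' F' $         $        output B' → ε
F' $            $        output F' → ε
$               $        accept

The string is accepted.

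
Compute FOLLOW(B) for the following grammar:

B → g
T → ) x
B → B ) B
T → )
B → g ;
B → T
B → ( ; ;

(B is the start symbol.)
{ $, ')' }

To compute FOLLOW(B), find every occurrence of B on a right-hand side N → α B β: add FIRST(β) \ {ε}, and if β is empty or nullable also add FOLLOW(N). Iterate to a fixed point.

B is the start symbol, so $ ∈ FOLLOW(B).
In B → B ) B: B is followed by ')' B, add FIRST(')' B) \ {ε} = { ')' }
In B → B ) B: B is at the end; this adds FOLLOW(B) to itself — nothing new

Taking the union: FOLLOW(B) = { $, ')' }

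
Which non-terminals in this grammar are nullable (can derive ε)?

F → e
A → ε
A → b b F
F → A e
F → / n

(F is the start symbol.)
ε-productions: A → ε
So A is immediately nullable.
No further non-terminal can be added: every production for the remaining non-terminals contains a terminal or a non-nullable non-terminal.
Nullable = { 'A' }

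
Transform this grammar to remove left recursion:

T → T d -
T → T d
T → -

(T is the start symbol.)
T → - T'
T' → d - T'
T' → d T'
T' → ε

T is directly left-recursive. The standard transformation for
  A → A α₁ | ... | A α_m | β₁ | ... | β_n
is
  A  → β₁ A' | ... | β_n A'
  A' → α₁ A' | ... | α_m A' | ε

T → - becomes T → - T'
T → T d - becomes T' → d - T'
T → T d becomes T' → d T'
Add T' → ε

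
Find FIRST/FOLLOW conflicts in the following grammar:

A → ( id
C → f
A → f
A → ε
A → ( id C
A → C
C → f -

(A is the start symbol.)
Nullable non-terminals: A.
FIRST sets used below: FIRST(C) = { 'f' }

A: nullable alternative(s) A → ε; FOLLOW(A) = { $ }
  A → ( id: FIRST \ {ε} = { '(' } — disjoint from FOLLOW(A)
  A → f: FIRST \ {ε} = { 'f' } — disjoint from FOLLOW(A)
  A → ε: FIRST \ {ε} = { } — this is the only nullable alternative, skip
  A → ( id C: FIRST \ {ε} = { '(' } — disjoint from FOLLOW(A)
  A → C: FIRST \ {ε} = { 'f' } — disjoint from FOLLOW(A)

C has no nullable alternative, so no FIRST/FOLLOW check is needed there.

No FIRST/FOLLOW conflicts found.

Answer: No FIRST/FOLLOW conflicts.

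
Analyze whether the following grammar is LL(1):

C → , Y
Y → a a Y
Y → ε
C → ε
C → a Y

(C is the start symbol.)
Yes, the grammar is LL(1).

A grammar is LL(1) if for each non-terminal N with multiple productions, the predict sets of those productions are pairwise disjoint, where PREDICT(N → α) = (FIRST(α) \ {ε}) ∪ (FOLLOW(N) if α ⇒* ε).

Relevant sets:
  FOLLOW(C) = { $ }
  FOLLOW(Y) = { $ }

For C:
  PREDICT(C → ',' Y) = { ',' }
  PREDICT(C → ε) = { $ }
  PREDICT(C → a Y) = { 'a' }
For Y:
  PREDICT(Y → a a Y) = { 'a' }
  PREDICT(Y → ε) = { $ }

All predict sets are disjoint. The grammar IS LL(1).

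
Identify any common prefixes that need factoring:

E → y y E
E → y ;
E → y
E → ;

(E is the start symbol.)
Yes, E has productions with common prefix 'y'

Left-factoring is needed when two productions for the same non-terminal
share a common prefix on the right-hand side.

Productions for E:
  E → y y E
  E → y ;
  E → y
  E → ;

Found common prefix 'y' in productions for E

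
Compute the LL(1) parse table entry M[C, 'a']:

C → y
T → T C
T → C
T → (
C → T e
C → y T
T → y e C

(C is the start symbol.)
Empty (error entry)

To find M[C, 'a'], we find productions for C where 'a' is in the predict set (PREDICT(N → α) = (FIRST(α) \ {ε}) ∪ (FOLLOW(N) if α ⇒* ε)).

Relevant sets:
  FIRST(T) = { '(', 'y' }

C → y: PREDICT = { 'y' }
C → T e: PREDICT = { '(', 'y' }
C → y T: PREDICT = { 'y' }

M[C, 'a'] is empty (no production applies)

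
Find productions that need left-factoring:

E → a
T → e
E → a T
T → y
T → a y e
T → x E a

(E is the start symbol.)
Left-factoring is needed when two productions for the same non-terminal
share a common prefix on the right-hand side.

Productions for E:
  E → a
  E → a T
Productions for T:
  T → e
  T → y
  T → a y e
  T → x E a

Found common prefix 'a' in productions for E

Answer: Yes, E has productions with common prefix 'a'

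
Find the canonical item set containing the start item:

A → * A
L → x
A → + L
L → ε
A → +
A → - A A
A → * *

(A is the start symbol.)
{ [A → . * *], [A → . * A], [A → . + L], [A → . +], [A → . - A A], [A' → . A] }

First, augment the grammar with A' → A
I₀ = CLOSURE({ [A' → . A] }):
  [A' → . A] has the dot before A: add [A → . * A], [A → . + L], [A → . +], [A → . - A A], [A → . * *]
No further items can be added.

I₀ = { [A → . * *], [A → . * A], [A → . + L], [A → . +], [A → . - A A], [A' → . A] }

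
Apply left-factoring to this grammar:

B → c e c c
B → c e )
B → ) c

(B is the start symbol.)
B → c e B'
B' → c c
B' → )
B → ) c

Left-factoring transforms A → αβ₁ | αβ₂ into A → αA' and A' → β₁ | β₂
(α is the longest common prefix among the alternatives). Repeat until
no nonterminal has two alternatives with a common prefix.

Round 1: B has alternatives sharing prefix 'c e'. Introduce B': B → c e B'
  Add: B' → c c
  Add: B' → )

No remaining common prefixes — done.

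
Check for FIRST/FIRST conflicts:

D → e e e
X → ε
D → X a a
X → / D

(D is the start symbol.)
No FIRST/FIRST conflicts.

A FIRST/FIRST conflict occurs when two productions N → α and N → β for the same non-terminal have FIRST(α) ∩ FIRST(β) ≠ ∅ (with ε ∈ FIRST of a nullable right-hand side, so two nullable alternatives also conflict).

FIRST sets of the non-terminals at (or reachable through a nullable prefix from) the front of some alternative:
  FIRST(X) = { '/', ε }

Productions for D:
  D → e e e: FIRST = { 'e' }
  D → X a a: FIRST = { '/', 'a' }
Productions for X:
  X → ε: FIRST = { ε }
  X → / D: FIRST = { '/' }

All alternatives of each non-terminal have pairwise disjoint FIRST sets.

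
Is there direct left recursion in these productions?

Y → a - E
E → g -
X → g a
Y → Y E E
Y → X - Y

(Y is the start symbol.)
Y → a - E: starts with a
E → g -: starts with g
X → g a: starts with g
Y → Y E E: LEFT RECURSIVE (starts with Y)
Y → X - Y: starts with X

The grammar has direct left recursion on: Y.

Answer: Yes, Y is left-recursive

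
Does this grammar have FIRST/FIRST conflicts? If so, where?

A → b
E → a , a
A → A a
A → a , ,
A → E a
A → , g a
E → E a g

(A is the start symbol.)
Yes. A → b / A → A a on { 'b' }; A → A a / A → a ',' ',' on { 'a' }; A → A a / A → E a on { 'a' }; A → A a / A → ',' g a on { ',' }; A → a ',' ',' / A → E a on { 'a' }; E → a ',' a / E → E a g on { 'a' }

A FIRST/FIRST conflict occurs when two productions N → α and N → β for the same non-terminal have FIRST(α) ∩ FIRST(β) ≠ ∅ (with ε ∈ FIRST of a nullable right-hand side, so two nullable alternatives also conflict).

FIRST sets of the non-terminals at (or reachable through a nullable prefix from) the front of some alternative:
  FIRST(A) = { ',', 'a', 'b' }
  FIRST(E) = { 'a' }

Productions for A:
  A → b: FIRST = { 'b' }
  A → A a: FIRST = { ',', 'a', 'b' }
  A → a , ,: FIRST = { 'a' }
  A → E a: FIRST = { 'a' }
  A → , g a: FIRST = { ',' }
Productions for E:
  E → a , a: FIRST = { 'a' }
  E → E a g: FIRST = { 'a' }

Conflict for A: A → b and A → A a
  Overlap: { 'b' }
Conflict for A: A → A a and A → a , ,
  Overlap: { 'a' }
Conflict for A: A → A a and A → E a
  Overlap: { 'a' }
Conflict for A: A → A a and A → , g a
  Overlap: { ',' }
Conflict for A: A → a , , and A → E a
  Overlap: { 'a' }
Conflict for E: E → a , a and E → E a g
  Overlap: { 'a' }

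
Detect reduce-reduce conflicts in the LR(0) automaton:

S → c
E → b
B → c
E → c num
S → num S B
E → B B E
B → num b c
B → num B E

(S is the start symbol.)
No reduce-reduce conflicts

Augment with S' → S and build the canonical LR(0) collection (I0 = CLOSURE({[S' → . S]}), then GOTO on every symbol after a dot until no new states appear). It has 18 states:
  I0: { [S → . c], [S → . num S B], [S' → . S] }  — shift
  I1: { [S' → S .] }  — accept
  I2: { [S → c .] }  — reduce
  I3: { [S → . c], [S → . num S B], [S → num . S B] }  — shift
  I4: { [B → . c], [B → . num B E], [B → . num b c], [S → num S . B] }  — shift
  I5: { [S → num S B .] }  — reduce
  I6: { [B → c .] }  — reduce
  I7: { [B → . c], [B → . num B E], [B → . num b c], [B → num . B E], [B → num . b c] }  — shift
  I8: { [B → . c], [B → . num B E], [B → . num b c], [B → num B . E], [E → . B B E], [E → . b], [E → . c num] }  — shift
  I9: { [B → num b . c] }  — shift
  I10: { [B → num b c .] }  — reduce
  I11: { [B → . c], [B → . num B E], [B → . num b c], [E → B . B E] }  — shift
  I12: { [B → num B E .] }  — reduce
  I13: { [E → b .] }  — reduce
  I14: { [B → c .], [E → c . num] }  — shift, reduce
  I15: { [E → c num .] }  — reduce
  I16: { [B → . c], [B → . num B E], [B → . num b c], [E → . B B E], [E → . b], [E → . c num], [E → B B . E] }  — shift
  I17: { [E → B B E .] }  — reduce

No state contains more than one complete item.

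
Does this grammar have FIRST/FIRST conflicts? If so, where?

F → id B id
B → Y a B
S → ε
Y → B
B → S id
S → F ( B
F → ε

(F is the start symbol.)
Yes. B → Y a B / B → S id on { '(', 'id' }

FIRST sets of the non-terminals at (or reachable through a nullable prefix from) the front of some alternative:
  FIRST(Y) = { '(', 'id' }
  FIRST(S) = { '(', 'id', ε }
  FIRST(F) = { 'id', ε }

Productions for F:
  F → id B id: FIRST = { 'id' }
  F → ε: FIRST = { ε }
Productions for B:
  B → Y a B: FIRST = { '(', 'id' }
  B → S id: FIRST = { '(', 'id' }
Productions for S:
  S → ε: FIRST = { ε }
  S → F ( B: FIRST = { '(', 'id' }
Y has only one production, so no FIRST/FIRST conflict is possible there.

Conflict for B: B → Y a B and B → S id
  Overlap: { '(', 'id' }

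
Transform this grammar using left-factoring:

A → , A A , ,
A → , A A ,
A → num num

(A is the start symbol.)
A → , A A , A'
A' → ,
A' → ε
A → num num

Left-factoring transforms A → αβ₁ | αβ₂ into A → αA' and A' → β₁ | β₂
(α is the longest common prefix among the alternatives). Repeat until
no nonterminal has two alternatives with a common prefix.

Round 1: A has alternatives sharing prefix ', A A ,'. Introduce A': A → , A A , A'
  Add: A' → ,
  Add: A' → ε

No remaining common prefixes — done.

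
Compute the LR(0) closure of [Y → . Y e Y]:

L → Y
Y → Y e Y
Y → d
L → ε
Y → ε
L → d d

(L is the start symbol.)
{ [Y → . Y e Y], [Y → . d], [Y → .] }

To compute CLOSURE, for each item [A → α.Bβ] where B is a non-terminal, add [B → .γ] for all productions B → γ; repeat for the newly added items until nothing changes.

Start with: [Y → . Y e Y]
  [Y → . Y e Y] has the dot before Y: add [Y → . d], [Y → .]
No further items can be added.

CLOSURE = { [Y → . Y e Y], [Y → . d], [Y → .] }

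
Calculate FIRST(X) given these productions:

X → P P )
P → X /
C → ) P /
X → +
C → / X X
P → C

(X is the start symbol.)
To compute FIRST(X), examine every production with X on the left-hand side, reading each right-hand side left to right until a non-nullable symbol is reached.

FIRST sets of the other non-terminals involved (by the same procedure, iterated to a fixed point):
  FIRST(P) = { ')', '+', '/' }

From X → P P ):
  - P is a non-terminal: add FIRST(P) \ {ε} = { ')', '+', '/' }
    P is not nullable, so stop
From X → +:
  - '+' is a terminal: add '+' and stop

Collecting: FIRST(X) = { ')', '+', '/' }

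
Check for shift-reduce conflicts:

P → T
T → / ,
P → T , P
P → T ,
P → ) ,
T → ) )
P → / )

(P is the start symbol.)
Yes — I4: [P → T .] vs [P → T . ,]; I5: [P → T , .] vs [P → . ) ,]

A shift-reduce conflict occurs when an LR(0) state has both:
  - a complete (reduce) item [A → α .] (dot at the end), and
  - a shift item [B → β . c γ] (dot before a terminal).

Augment with P' → P and build the canonical LR(0) collection (I0 = CLOSURE({[P' → . P]}), then GOTO on every symbol after a dot until no new states appear). It has 11 states:
  I0: { [P → . ) ,], [P → . / )], [P → . T , P], [P → . T ,], [P → . T], [P' → . P], [T → . ) )], [T → . / ,] }  — shift
  I1: { [P → ) . ,], [T → ) . )] }  — shift
  I2: { [P → / . )], [T → / . ,] }  — shift
  I3: { [P' → P .] }  — accept
  I4: { [P → T . , P], [P → T . ,], [P → T .] }  — shift, reduce
  I5: { [P → . ) ,], [P → . / )], [P → . T , P], [P → . T ,], [P → . T], [P → T , . P], [P → T , .], [T → . ) )], [T → . / ,] }  — shift, reduce
  I6: { [P → T , P .] }  — reduce
  I7: { [P → / ) .] }  — reduce
  I8: { [T → / , .] }  — reduce
  I9: { [T → ) ) .] }  — reduce
  I10: { [P → ) , .] }  — reduce

I4 contains reduce item [P → T .] and shift items [P → T . ,], [P → T . , P] — shift-reduce conflict.
I5 contains reduce item [P → T , .] and shift items [P → . ) ,], [P → . / )], [T → . ) )], [T → . / ,] — shift-reduce conflict.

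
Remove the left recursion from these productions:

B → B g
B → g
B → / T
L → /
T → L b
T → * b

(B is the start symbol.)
B is directly left-recursive. The standard transformation for
  A → A α₁ | ... | A α_m | β₁ | ... | β_n
is
  A  → β₁ A' | ... | β_n A'
  A' → α₁ A' | ... | α_m A' | ε

B → g becomes B → g B'
B → / T becomes B → / T B'
B → B g becomes B' → g B'
Add B' → ε

Productions for other non-terminals are unchanged:
  L → /
  T → L b
  T → * b

Resulting grammar:
B → g B'
B → / T B'
B' → g B'
B' → ε
L → /
T → L b
T → * b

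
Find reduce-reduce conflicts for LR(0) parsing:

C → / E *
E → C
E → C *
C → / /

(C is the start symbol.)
Augment with C' → C and build the canonical LR(0) collection (I0 = CLOSURE({[C' → . C]}), then GOTO on every symbol after a dot until no new states appear). It has 8 states:
  I0: { [C → . / /], [C → . / E *], [C' → . C] }  — shift
  I1: { [C → . / /], [C → . / E *], [C → / . /], [C → / . E *], [E → . C *], [E → . C] }  — shift
  I2: { [C' → C .] }  — accept
  I3: { [C → . / /], [C → . / E *], [C → / . /], [C → / . E *], [C → / / .], [E → . C *], [E → . C] }  — shift, reduce
  I4: { [E → C . *], [E → C .] }  — shift, reduce
  I5: { [C → / E . *] }  — shift
  I6: { [C → / E * .] }  — reduce
  I7: { [E → C * .] }  — reduce

No state contains more than one complete item.

Answer: No reduce-reduce conflicts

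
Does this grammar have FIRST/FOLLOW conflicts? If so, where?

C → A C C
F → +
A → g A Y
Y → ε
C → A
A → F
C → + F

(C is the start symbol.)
No FIRST/FOLLOW conflicts.

A FIRST/FOLLOW conflict occurs when a non-terminal N has a nullable alternative N → β (β ⇒* ε) and another alternative N → α with FIRST(α) ∩ FOLLOW(N) ≠ ∅: on such a lookahead the parser cannot decide between expanding α and letting N vanish via β.

Nullable non-terminals: Y.
Y has a nullable alternative but only one production, so nothing to check.

A, C, F have no nullable alternative, so no FIRST/FOLLOW check is needed there.

No FIRST/FOLLOW conflicts found.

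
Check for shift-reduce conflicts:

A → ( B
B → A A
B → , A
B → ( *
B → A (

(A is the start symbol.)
Augment with A' → A and build the canonical LR(0) collection (I0 = CLOSURE({[A' → . A]}), then GOTO on every symbol after a dot until no new states appear). It has 11 states:
  I0: { [A → . ( B], [A' → . A] }  — shift
  I1: { [A → ( . B], [A → . ( B], [B → . ( *], [B → . , A], [B → . A (], [B → . A A] }  — shift
  I2: { [A' → A .] }  — accept
  I3: { [A → ( . B], [A → . ( B], [B → ( . *], [B → . ( *], [B → . , A], [B → . A (], [B → . A A] }  — shift
  I4: { [A → . ( B], [B → , . A] }  — shift
  I5: { [A → . ( B], [B → A . (], [B → A . A] }  — shift
  I6: { [A → ( B .] }  — reduce
  I7: { [A → ( . B], [A → . ( B], [B → . ( *], [B → . , A], [B → . A (], [B → . A A], [B → A ( .] }  — shift, reduce
  I8: { [B → A A .] }  — reduce
  I9: { [B → , A .] }  — reduce
  I10: { [B → ( * .] }  — reduce

I7 contains reduce item [B → A ( .] and shift items [A → . ( B], [B → . ( *], [B → . , A] — shift-reduce conflict.

Answer: Yes — I7: [B → A ( .] vs [A → . ( B]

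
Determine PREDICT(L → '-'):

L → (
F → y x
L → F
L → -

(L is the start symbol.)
{ '-' }

PREDICT(L → '-') = (FIRST(RHS) \ {ε}) ∪ (FOLLOW(L) if ε ∈ FIRST(RHS), i.e. RHS ⇒* ε)
FIRST('-') = { '-' }
ε ∉ FIRST('-'), so FOLLOW(L) is not added.
PREDICT(L → '-') = { '-' }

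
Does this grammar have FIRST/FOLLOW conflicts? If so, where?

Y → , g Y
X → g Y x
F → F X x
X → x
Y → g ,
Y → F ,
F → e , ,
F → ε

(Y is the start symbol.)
Yes. F → F X x with FOLLOW(F) on { 'g', 'x' }

Nullable non-terminals: F.
FIRST sets used below: FIRST(F) = { 'e', 'g', 'x', ε }, FIRST(X) = { 'g', 'x' }

F: nullable alternative(s) F → ε; FOLLOW(F) = { ',', 'g', 'x' }
  F → F X x: FIRST \ {ε} = { 'e', 'g', 'x' } — overlaps FOLLOW(F) on { 'g', 'x' }: CONFLICT
  F → e , ,: FIRST \ {ε} = { 'e' } — disjoint from FOLLOW(F)
  F → ε: FIRST \ {ε} = { } — this is the only nullable alternative, skip

X, Y have no nullable alternative, so no FIRST/FOLLOW check is needed there.

So the grammar has 1 FIRST/FOLLOW conflict (marked CONFLICT above).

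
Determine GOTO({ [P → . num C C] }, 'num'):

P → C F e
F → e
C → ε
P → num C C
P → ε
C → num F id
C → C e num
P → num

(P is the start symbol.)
GOTO(I, 'num') = CLOSURE({ [A → αX.β] : [A → α.Xβ] ∈ I, X = 'num' })

Items with dot before 'num', with the dot advanced:
  [P → . num C C] → [P → num . C C]
Closure of the advanced items:
  [P → num . C C] has the dot before C: add [C → .], [C → . num F id], [C → . C e num]

GOTO = { [C → . C e num], [C → . num F id], [C → .], [P → num . C C] }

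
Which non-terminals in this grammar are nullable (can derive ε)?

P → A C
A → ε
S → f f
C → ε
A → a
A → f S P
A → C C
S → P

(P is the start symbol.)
ε-productions: A → ε, C → ε
So A, C are immediately nullable.
P → A C: every symbol on the right is nullable, so P is nullable too.
S → P: every symbol on the right is nullable, so S is nullable too.
Every non-terminal is now nullable.
Nullable = { 'A', 'C', 'P', 'S' }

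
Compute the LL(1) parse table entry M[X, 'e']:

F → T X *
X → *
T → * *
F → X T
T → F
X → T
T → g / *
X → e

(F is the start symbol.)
X → T, X → e

To find M[X, 'e'], we find productions for X where 'e' is in the predict set (PREDICT(N → α) = (FIRST(α) \ {ε}) ∪ (FOLLOW(N) if α ⇒* ε)).

Relevant sets:
  FIRST(T) = { '*', 'e', 'g' }

X → *: PREDICT = { '*' }
X → T: PREDICT = { '*', 'e', 'g' }
  'e' is in predict set, so this production goes in M[X, 'e']
X → e: PREDICT = { 'e' }
  'e' is in predict set, so this production goes in M[X, 'e']

M[X, 'e'] = X → T, X → e  (a multiply-defined cell — the grammar is not LL(1))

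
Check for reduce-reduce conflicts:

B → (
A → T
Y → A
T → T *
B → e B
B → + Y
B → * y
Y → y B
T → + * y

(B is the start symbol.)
Augment with B' → B and build the canonical LR(0) collection (I0 = CLOSURE({[B' → . B]}), then GOTO on every symbol after a dot until no new states appear). It has 17 states:
  I0: { [B → . (], [B → . * y], [B → . + Y], [B → . e B], [B' → . B] }  — shift
  I1: { [B → ( .] }  — reduce
  I2: { [B → * . y] }  — shift
  I3: { [A → . T], [B → + . Y], [T → . + * y], [T → . T *], [Y → . A], [Y → . y B] }  — shift
  I4: { [B' → B .] }  — accept
  I5: { [B → . (], [B → . * y], [B → . + Y], [B → . e B], [B → e . B] }  — shift
  I6: { [B → e B .] }  — reduce
  I7: { [T → + . * y] }  — shift
  I8: { [Y → A .] }  — reduce
  I9: { [A → T .], [T → T . *] }  — shift, reduce
  I10: { [B → + Y .] }  — reduce
  I11: { [B → . (], [B → . * y], [B → . + Y], [B → . e B], [Y → y . B] }  — shift
  I12: { [Y → y B .] }  — reduce
  I13: { [T → T * .] }  — reduce
  I14: { [T → + * . y] }  — shift
  I15: { [T → + * y .] }  — reduce
  I16: { [B → * y .] }  — reduce

No state contains more than one complete item.

Answer: No reduce-reduce conflicts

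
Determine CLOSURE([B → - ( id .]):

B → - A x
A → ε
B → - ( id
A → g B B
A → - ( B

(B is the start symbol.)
To compute CLOSURE, for each item [A → α.Bβ] where B is a non-terminal, add [B → .γ] for all productions B → γ; repeat for the newly added items until nothing changes.

Start with: [B → - ( id .]
The dot is at the end, so nothing is added.

CLOSURE = { [B → - ( id .] }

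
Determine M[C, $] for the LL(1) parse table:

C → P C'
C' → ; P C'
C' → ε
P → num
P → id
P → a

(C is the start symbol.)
To find M[C, $], we find productions for C where $ is in the predict set (PREDICT(N → α) = (FIRST(α) \ {ε}) ∪ (FOLLOW(N) if α ⇒* ε)).

Relevant sets:
  FIRST(P) = { 'a', 'id', 'num' }

C → P C': PREDICT = { 'a', 'id', 'num' }

M[C, $] is empty (no production applies)

Answer: Empty (error entry)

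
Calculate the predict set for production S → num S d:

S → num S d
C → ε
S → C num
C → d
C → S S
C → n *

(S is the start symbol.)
{ 'num' }

PREDICT(S → num S d) = (FIRST(RHS) \ {ε}) ∪ (FOLLOW(S) if ε ∈ FIRST(RHS), i.e. RHS ⇒* ε)
FIRST(num S d) = { 'num' }
ε ∉ FIRST(num S d), so FOLLOW(S) is not added.
PREDICT(S → num S d) = { 'num' }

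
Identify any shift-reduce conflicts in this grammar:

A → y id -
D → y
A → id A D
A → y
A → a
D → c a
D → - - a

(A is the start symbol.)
Augment with A' → A and build the canonical LR(0) collection (I0 = CLOSURE({[A' → . A]}), then GOTO on every symbol after a dot until no new states appear). It has 15 states:
  I0: { [A → . a], [A → . id A D], [A → . y id -], [A → . y], [A' → . A] }  — shift
  I1: { [A' → A .] }  — accept
  I2: { [A → a .] }  — reduce
  I3: { [A → . a], [A → . id A D], [A → . y id -], [A → . y], [A → id . A D] }  — shift
  I4: { [A → y . id -], [A → y .] }  — shift, reduce
  I5: { [A → y id . -] }  — shift
  I6: { [A → y id - .] }  — reduce
  I7: { [A → id A . D], [D → . - - a], [D → . c a], [D → . y] }  — shift
  I8: { [D → - . - a] }  — shift
  I9: { [A → id A D .] }  — reduce
  I10: { [D → c . a] }  — shift
  I11: { [D → y .] }  — reduce
  I12: { [D → c a .] }  — reduce
  I13: { [D → - - . a] }  — shift
  I14: { [D → - - a .] }  — reduce

I4 contains reduce item [A → y .] and shift item [A → y . id -] — shift-reduce conflict.

Answer: Yes — I4: [A → y .] vs [A → y . id -]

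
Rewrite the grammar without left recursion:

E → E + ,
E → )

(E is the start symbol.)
E → ) E'
E' → + , E'
E' → ε

E is directly left-recursive. The standard transformation for
  A → A α₁ | ... | A α_m | β₁ | ... | β_n
is
  A  → β₁ A' | ... | β_n A'
  A' → α₁ A' | ... | α_m A' | ε

E → ) becomes E → ) E'
E → E + , becomes E' → + , E'
Add E' → ε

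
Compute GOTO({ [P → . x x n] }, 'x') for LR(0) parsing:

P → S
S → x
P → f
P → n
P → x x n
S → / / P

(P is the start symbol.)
{ [P → x . x n] }

GOTO(I, 'x') = CLOSURE({ [A → αX.β] : [A → α.Xβ] ∈ I, X = 'x' })

Items with dot before 'x', with the dot advanced:
  [P → . x x n] → [P → x . x n]
Closure adds nothing (no advanced item has the dot before a non-terminal).

GOTO = { [P → x . x n] }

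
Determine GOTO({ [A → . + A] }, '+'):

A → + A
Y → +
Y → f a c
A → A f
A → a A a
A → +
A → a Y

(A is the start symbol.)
{ [A → + . A], [A → . + A], [A → . +], [A → . A f], [A → . a A a], [A → . a Y] }

GOTO(I, '+') = CLOSURE({ [A → αX.β] : [A → α.Xβ] ∈ I, X = '+' })

Items with dot before '+', with the dot advanced:
  [A → . + A] → [A → + . A]
Closure of the advanced items:
  [A → + . A] has the dot before A: add [A → . + A], [A → . A f], [A → . a A a], [A → . +], [A → . a Y]

GOTO = { [A → + . A], [A → . + A], [A → . +], [A → . A f], [A → . a A a], [A → . a Y] }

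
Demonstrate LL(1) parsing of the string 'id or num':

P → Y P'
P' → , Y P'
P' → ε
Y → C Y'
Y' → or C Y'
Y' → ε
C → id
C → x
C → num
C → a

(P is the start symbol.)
LL(1) parsing maintains a stack (initially the start symbol over $) and the input. At each step: if the stack top is a terminal, match it against the current input token; if it is a non-terminal N, replace it with the RHS of M[N, lookahead] (the unique production whose predict set contains the lookahead).

Stack is shown with the top on the left.

Stack         Input        Action
---------------------------------
P $           id or num $  output P → Y P'
Y P' $        id or num $  output Y → C Y'
C Y' P' $     id or num $  output C → id
id Y' P' $    id or num $  match 'id'
Y' P' $       or num $     output Y' → or C Y'
or C Y' P' $  or num $     match 'or'
C Y' P' $     num $        output C → num
num Y' P' $   num $        match 'num'
Y' P' $       $            output Y' → ε
P' $          $            output P' → ε
$             $            accept

The string is accepted.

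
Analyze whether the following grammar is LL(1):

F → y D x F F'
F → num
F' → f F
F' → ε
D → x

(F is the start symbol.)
A grammar is LL(1) if for each non-terminal N with multiple productions, the predict sets of those productions are pairwise disjoint, where PREDICT(N → α) = (FIRST(α) \ {ε}) ∪ (FOLLOW(N) if α ⇒* ε).

Relevant sets:
  FOLLOW(F') = { $, 'f' }

For F:
  PREDICT(F → y D x F F') = { 'y' }
  PREDICT(F → num) = { 'num' }
For F':
  PREDICT(F' → f F) = { 'f' }
  PREDICT(F' → ε) = { $, 'f' }
D has a single production, so nothing to check there.

Conflict found: Predict set conflict for F': { 'f' }
The grammar is NOT LL(1).

Answer: No. Predict set conflict for F': { 'f' }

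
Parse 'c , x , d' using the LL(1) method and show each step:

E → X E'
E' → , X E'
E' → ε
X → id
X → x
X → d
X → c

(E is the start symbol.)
Stack is shown with the top on the left.

Stack     Input        Action
-----------------------------
E $       c , x , d $  output E → X E'
X E' $    c , x , d $  output X → c
c E' $    c , x , d $  match 'c'
E' $      , x , d $    output E' → , X E'
, X E' $  , x , d $    match ','
X E' $    x , d $      output X → x
x E' $    x , d $      match 'x'
E' $      , d $        output E' → , X E'
, X E' $  , d $        match ','
X E' $    d $          output X → d
d E' $    d $          match 'd'
E' $      $            output E' → ε
$         $            accept

The string is accepted.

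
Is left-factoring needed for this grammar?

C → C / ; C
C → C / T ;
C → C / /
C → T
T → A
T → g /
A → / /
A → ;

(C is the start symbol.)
Yes, C has productions with common prefix 'C /'

Left-factoring is needed when two productions for the same non-terminal
share a common prefix on the right-hand side.

Productions for C:
  C → C / ; C
  C → C / T ;
  C → C / /
  C → T
Productions for T:
  T → A
  T → g /
Productions for A:
  A → / /
  A → ;

Found common prefix 'C /' in productions for C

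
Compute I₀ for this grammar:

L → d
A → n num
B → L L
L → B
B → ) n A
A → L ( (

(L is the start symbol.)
First, augment the grammar with L' → L
I₀ = CLOSURE({ [L' → . L] }):
  [L' → . L] has the dot before L: add [L → . d], [L → . B]
  [L → . B] has the dot before B: add [B → . L L], [B → . ) n A]
No further items can be added.

I₀ = { [B → . ) n A], [B → . L L], [L → . B], [L → . d], [L' → . L] }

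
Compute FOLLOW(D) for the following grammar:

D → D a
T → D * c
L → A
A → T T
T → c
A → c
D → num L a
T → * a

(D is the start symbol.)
{ $, '*', 'a' }

D is the start symbol, so $ ∈ FOLLOW(D).
In D → D a: D is followed by a, add FIRST(a) \ {ε} = { 'a' }
In T → D * c: D is followed by '*' c, add FIRST('*' c) \ {ε} = { '*' }

Taking the union: FOLLOW(D) = { $, '*', 'a' }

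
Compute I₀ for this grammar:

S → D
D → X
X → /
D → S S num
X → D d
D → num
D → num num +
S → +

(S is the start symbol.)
First, augment the grammar with S' → S
I₀ = CLOSURE({ [S' → . S] }):
  [S' → . S] has the dot before S: add [S → . D], [S → . +]
  [S → . D] has the dot before D: add [D → . X], [D → . S S num], [D → . num], [D → . num num +]
  [D → . X] has the dot before X: add [X → . /], [X → . D d]
No further items can be added.

I₀ = { [D → . S S num], [D → . X], [D → . num num +], [D → . num], [S → . +], [S → . D], [S' → . S], [X → . /], [X → . D d] }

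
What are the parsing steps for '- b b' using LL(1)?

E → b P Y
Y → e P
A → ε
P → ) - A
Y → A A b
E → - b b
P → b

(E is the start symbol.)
LL(1) parsing maintains a stack (initially the start symbol over $) and the input. At each step: if the stack top is a terminal, match it against the current input token; if it is a non-terminal N, replace it with the RHS of M[N, lookahead] (the unique production whose predict set contains the lookahead).

Stack is shown with the top on the left.

Stack    Input    Action
------------------------
E $      - b b $  output E → - b b
- b b $  - b b $  match '-'
b b $    b b $    match 'b'
b $      b $      match 'b'
$        $        accept

The string is accepted.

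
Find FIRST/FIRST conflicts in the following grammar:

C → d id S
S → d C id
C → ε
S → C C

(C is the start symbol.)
A FIRST/FIRST conflict occurs when two productions N → α and N → β for the same non-terminal have FIRST(α) ∩ FIRST(β) ≠ ∅ (with ε ∈ FIRST of a nullable right-hand side, so two nullable alternatives also conflict).

FIRST sets of the non-terminals at (or reachable through a nullable prefix from) the front of some alternative:
  FIRST(C) = { 'd', ε }

Productions for C:
  C → d id S: FIRST = { 'd' }
  C → ε: FIRST = { ε }
Productions for S:
  S → d C id: FIRST = { 'd' }
  S → C C: FIRST = { 'd', ε }

Conflict for S: S → d C id and S → C C
  Overlap: { 'd' }

Answer: Yes. S → d C id / S → C C on { 'd' }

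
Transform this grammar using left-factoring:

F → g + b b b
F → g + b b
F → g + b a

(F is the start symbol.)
F → g + b F'
F' → b F''
F'' → b
F'' → ε
F' → a

Left-factoring transforms A → αβ₁ | αβ₂ into A → αA' and A' → β₁ | β₂
(α is the longest common prefix among the alternatives). Repeat until
no nonterminal has two alternatives with a common prefix.

Round 1: F has alternatives sharing prefix 'g + b'. Introduce F': F → g + b F'
  Add: F' → b b
  Add: F' → b
  Add: F' → a

Round 2: F' has alternatives sharing prefix 'b'. Introduce F'': F' → b F''
  Add: F'' → b
  Add: F'' → ε

No remaining common prefixes — done.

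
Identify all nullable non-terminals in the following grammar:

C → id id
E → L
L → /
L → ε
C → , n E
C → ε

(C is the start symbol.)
A non-terminal is nullable if it can derive ε (the empty string): either it has an ε-production, or it has a production whose right-hand side consists entirely of nullable non-terminals.

ε-productions: L → ε, C → ε
So L, C are immediately nullable.
E → L: every symbol on the right is nullable, so E is nullable too.
Every non-terminal is now nullable.
Nullable = { 'C', 'E', 'L' }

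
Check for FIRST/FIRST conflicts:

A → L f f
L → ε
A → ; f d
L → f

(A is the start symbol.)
No FIRST/FIRST conflicts.

FIRST sets of the non-terminals at (or reachable through a nullable prefix from) the front of some alternative:
  FIRST(L) = { 'f', ε }

Productions for A:
  A → L f f: FIRST = { 'f' }
  A → ; f d: FIRST = { ';' }
Productions for L:
  L → ε: FIRST = { ε }
  L → f: FIRST = { 'f' }

All alternatives of each non-terminal have pairwise disjoint FIRST sets.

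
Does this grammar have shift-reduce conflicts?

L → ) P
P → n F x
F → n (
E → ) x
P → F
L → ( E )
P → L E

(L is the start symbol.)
A shift-reduce conflict occurs when an LR(0) state has both:
  - a complete (reduce) item [A → α .] (dot at the end), and
  - a shift item [B → β . c γ] (dot before a terminal).

Augment with L' → L and build the canonical LR(0) collection (I0 = CLOSURE({[L' → . L]}), then GOTO on every symbol after a dot until no new states appear). It has 17 states:
  I0: { [L → . ( E )], [L → . ) P], [L' → . L] }  — shift
  I1: { [E → . ) x], [L → ( . E )] }  — shift
  I2: { [F → . n (], [L → ) . P], [L → . ( E )], [L → . ) P], [P → . F], [P → . L E], [P → . n F x] }  — shift
  I3: { [L' → L .] }  — accept
  I4: { [P → F .] }  — reduce
  I5: { [E → . ) x], [P → L . E] }  — shift
  I6: { [L → ) P .] }  — reduce
  I7: { [F → . n (], [F → n . (], [P → n . F x] }  — shift
  I8: { [F → n ( .] }  — reduce
  I9: { [P → n F . x] }  — shift
  I10: { [F → n . (] }  — shift
  I11: { [P → n F x .] }  — reduce
  I12: { [E → ) . x] }  — shift
  I13: { [P → L E .] }  — reduce
  I14: { [E → ) x .] }  — reduce
  I15: { [L → ( E . )] }  — shift
  I16: { [L → ( E ) .] }  — reduce

No state contains both a complete item and a shift item.

Answer: No shift-reduce conflicts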